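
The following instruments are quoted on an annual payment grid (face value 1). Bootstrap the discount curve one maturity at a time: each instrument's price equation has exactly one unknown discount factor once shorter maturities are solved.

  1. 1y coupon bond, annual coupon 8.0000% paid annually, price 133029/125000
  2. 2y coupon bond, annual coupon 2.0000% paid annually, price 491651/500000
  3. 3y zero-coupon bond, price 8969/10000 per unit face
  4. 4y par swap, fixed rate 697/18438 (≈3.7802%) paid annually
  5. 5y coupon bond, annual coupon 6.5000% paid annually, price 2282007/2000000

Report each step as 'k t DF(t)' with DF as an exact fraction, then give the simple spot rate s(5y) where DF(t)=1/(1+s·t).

step 1 [1y] bond c/1=2/25: DF=(133029/125000 − 2/25·(0))/(1+2/25) = 4927/5000 ≈ 0.985400
step 2 [2y] bond c/1=1/50: DF=(491651/500000 − 1/50·(0.985400))/(1+1/50) = 9447/10000 ≈ 0.944700
step 3 [3y] zero: DF = P = 8969/10000 ≈ 0.896900
step 4 [4y] swap r/1=697/18438: DF=(1 − 697/18438·(0.985400+0.944700+0.896900))/(1+697/18438) = 4303/5000 ≈ 0.860600
step 5 [5y] bond c/1=13/200: DF=(2282007/2000000 − 13/200·(0.985400+0.944700+0.896900+0.860600))/(1+13/200) = 8463/10000 ≈ 0.846300

1 1 4927/5000
2 2 9447/10000
3 3 8969/10000
4 4 4303/5000
5 5 8463/10000
s(5y) = (1/(8463/10000) − 1)/(5) = 1537/42315 ≈ 3.6323%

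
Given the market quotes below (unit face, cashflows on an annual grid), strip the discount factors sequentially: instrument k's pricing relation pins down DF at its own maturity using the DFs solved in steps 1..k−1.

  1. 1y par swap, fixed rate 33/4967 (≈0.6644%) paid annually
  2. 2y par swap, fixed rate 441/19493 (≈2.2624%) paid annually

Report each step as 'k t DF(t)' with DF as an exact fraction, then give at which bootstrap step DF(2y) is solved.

step 1 [1y] swap r/1=33/4967: DF=(1 − 33/4967·(0))/(1+33/4967) = 4967/5000 ≈ 0.993400
step 2 [2y] swap r/1=441/19493: DF=(1 − 441/19493·(0.993400))/(1+441/19493) = 9559/10000 ≈ 0.955900

1 1 4967/5000
2 2 9559/10000
DF(2y) is solved at step 2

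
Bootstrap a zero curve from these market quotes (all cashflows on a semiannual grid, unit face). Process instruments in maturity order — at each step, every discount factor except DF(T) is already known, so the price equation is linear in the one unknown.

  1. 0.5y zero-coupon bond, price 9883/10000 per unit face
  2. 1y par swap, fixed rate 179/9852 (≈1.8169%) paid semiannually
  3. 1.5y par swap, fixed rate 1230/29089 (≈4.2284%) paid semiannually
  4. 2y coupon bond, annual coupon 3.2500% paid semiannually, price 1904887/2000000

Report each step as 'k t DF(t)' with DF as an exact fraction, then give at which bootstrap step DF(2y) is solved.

1 1/2 9883/10000
2 1 9821/10000
3 3/2 1877/2000
4 2 8907/10000
DF(2y) is solved at step 4

step 1 [0.5y] zero: DF = P = 9883/10000 ≈ 0.988300
step 2 [1y] swap r/2=179/19704: DF=(1 − 179/19704·(0.988300))/(1+179/19704) = 9821/10000 ≈ 0.982100
step 3 [1.5y] swap r/2=615/29089: DF=(1 − 615/29089·(0.988300+0.982100))/(1+615/29089) = 1877/2000 ≈ 0.938500
step 4 [2y] bond c/2=13/800: DF=(1904887/2000000 − 13/800·(0.988300+0.982100+0.938500))/(1+13/800) = 8907/10000 ≈ 0.890700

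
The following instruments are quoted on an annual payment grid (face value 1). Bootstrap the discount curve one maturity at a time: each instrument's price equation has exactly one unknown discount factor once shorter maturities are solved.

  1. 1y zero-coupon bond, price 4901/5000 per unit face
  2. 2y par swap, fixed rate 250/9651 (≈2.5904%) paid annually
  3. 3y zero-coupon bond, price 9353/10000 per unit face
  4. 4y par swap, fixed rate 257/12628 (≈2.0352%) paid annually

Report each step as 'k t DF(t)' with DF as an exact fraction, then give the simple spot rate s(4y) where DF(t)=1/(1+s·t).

1 1 4901/5000
2 2 19/20
3 3 9353/10000
4 4 9229/10000
s(4y) = (1/(9229/10000) − 1)/(4) = 771/36916 ≈ 2.0885%

step 1 [1y] zero: DF = P = 4901/5000 ≈ 0.980200
step 2 [2y] swap r/1=250/9651: DF=(1 − 250/9651·(0.980200))/(1+250/9651) = 19/20 ≈ 0.950000
step 3 [3y] zero: DF = P = 9353/10000 ≈ 0.935300
step 4 [4y] swap r/1=257/12628: DF=(1 − 257/12628·(0.980200+0.950000+0.935300))/(1+257/12628) = 9229/10000 ≈ 0.922900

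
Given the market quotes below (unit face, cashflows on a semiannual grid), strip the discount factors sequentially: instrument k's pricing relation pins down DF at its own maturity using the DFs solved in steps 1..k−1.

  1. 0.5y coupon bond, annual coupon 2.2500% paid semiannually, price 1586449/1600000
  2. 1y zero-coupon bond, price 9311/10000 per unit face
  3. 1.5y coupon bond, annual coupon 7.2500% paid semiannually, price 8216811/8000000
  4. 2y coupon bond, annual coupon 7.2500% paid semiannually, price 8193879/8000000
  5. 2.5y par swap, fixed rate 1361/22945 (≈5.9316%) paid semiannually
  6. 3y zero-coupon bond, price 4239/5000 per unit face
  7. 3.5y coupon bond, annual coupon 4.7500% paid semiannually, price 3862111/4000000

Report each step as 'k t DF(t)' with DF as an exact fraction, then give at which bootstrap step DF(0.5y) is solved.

1 1/2 1961/2000
2 1 9311/10000
3 3/2 9243/10000
4 2 2223/2500
5 5/2 8639/10000
6 3 4239/5000
7 7/2 817/1000
DF(0.5y) is solved at step 1

step 1 [0.5y] bond c/2=9/800: DF=(1586449/1600000 − 9/800·(0))/(1+9/800) = 1961/2000 ≈ 0.980500
step 2 [1y] zero: DF = P = 9311/10000 ≈ 0.931100
step 3 [1.5y] bond c/2=29/800: DF=(8216811/8000000 − 29/800·(0.980500+0.931100))/(1+29/800) = 9243/10000 ≈ 0.924300
step 4 [2y] bond c/2=29/800: DF=(8193879/8000000 − 29/800·(0.980500+0.931100+0.924300))/(1+29/800) = 2223/2500 ≈ 0.889200
step 5 [2.5y] swap r/2=1361/45890: DF=(1 − 1361/45890·(0.980500+0.931100+0.924300+0.889200))/(1+1361/45890) = 8639/10000 ≈ 0.863900
step 6 [3y] zero: DF = P = 4239/5000 ≈ 0.847800
step 7 [3.5y] bond c/2=19/800: DF=(3862111/4000000 − 19/800·(0.980500+0.931100+0.924300+0.889200+0.863900+0.847800))/(1+19/800) = 817/1000 ≈ 0.817000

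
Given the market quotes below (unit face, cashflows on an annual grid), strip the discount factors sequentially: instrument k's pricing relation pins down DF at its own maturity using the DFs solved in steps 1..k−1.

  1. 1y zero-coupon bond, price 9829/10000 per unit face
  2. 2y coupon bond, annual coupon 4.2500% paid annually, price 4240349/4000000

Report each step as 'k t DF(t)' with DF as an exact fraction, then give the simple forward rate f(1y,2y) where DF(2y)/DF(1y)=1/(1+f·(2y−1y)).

1 1 9829/10000
2 2 1221/1250
f(1y,2y) = ((9829/10000)/(1221/1250) − 1)/(1) = 61/9768 ≈ 0.6245%

step 1 [1y] zero: DF = P = 9829/10000 ≈ 0.982900
step 2 [2y] bond c/1=17/400: DF=(4240349/4000000 − 17/400·(0.982900))/(1+17/400) = 1221/1250 ≈ 0.976800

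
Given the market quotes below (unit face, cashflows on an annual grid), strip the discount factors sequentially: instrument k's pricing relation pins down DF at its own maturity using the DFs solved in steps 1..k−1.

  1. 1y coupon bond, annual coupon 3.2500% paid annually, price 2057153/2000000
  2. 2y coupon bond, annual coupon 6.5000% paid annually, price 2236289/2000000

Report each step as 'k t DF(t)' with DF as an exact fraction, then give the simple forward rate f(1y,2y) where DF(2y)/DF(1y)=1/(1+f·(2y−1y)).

step 1 [1y] bond c/1=13/400: DF=(2057153/2000000 − 13/400·(0))/(1+13/400) = 4981/5000 ≈ 0.996200
step 2 [2y] bond c/1=13/200: DF=(2236289/2000000 − 13/200·(0.996200))/(1+13/200) = 9891/10000 ≈ 0.989100

1 1 4981/5000
2 2 9891/10000
f(1y,2y) = ((4981/5000)/(9891/10000) − 1)/(1) = 71/9891 ≈ 0.7178%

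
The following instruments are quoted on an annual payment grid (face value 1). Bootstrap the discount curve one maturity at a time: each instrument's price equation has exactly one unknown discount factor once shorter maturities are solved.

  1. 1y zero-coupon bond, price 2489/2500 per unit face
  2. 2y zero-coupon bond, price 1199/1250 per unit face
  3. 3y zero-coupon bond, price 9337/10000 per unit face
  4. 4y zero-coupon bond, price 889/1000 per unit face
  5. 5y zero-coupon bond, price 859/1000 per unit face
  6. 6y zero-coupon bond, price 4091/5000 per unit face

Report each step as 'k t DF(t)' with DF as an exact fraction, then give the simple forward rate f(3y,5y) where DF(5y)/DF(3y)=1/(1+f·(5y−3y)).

step 1 [1y] zero: DF = P = 2489/2500 ≈ 0.995600
step 2 [2y] zero: DF = P = 1199/1250 ≈ 0.959200
step 3 [3y] zero: DF = P = 9337/10000 ≈ 0.933700
step 4 [4y] zero: DF = P = 889/1000 ≈ 0.889000
step 5 [5y] zero: DF = P = 859/1000 ≈ 0.859000
step 6 [6y] zero: DF = P = 4091/5000 ≈ 0.818200

1 1 2489/2500
2 2 1199/1250
3 3 9337/10000
4 4 889/1000
5 5 859/1000
6 6 4091/5000
f(3y,5y) = ((9337/10000)/(859/1000) − 1)/(2) = 747/17180 ≈ 4.3481%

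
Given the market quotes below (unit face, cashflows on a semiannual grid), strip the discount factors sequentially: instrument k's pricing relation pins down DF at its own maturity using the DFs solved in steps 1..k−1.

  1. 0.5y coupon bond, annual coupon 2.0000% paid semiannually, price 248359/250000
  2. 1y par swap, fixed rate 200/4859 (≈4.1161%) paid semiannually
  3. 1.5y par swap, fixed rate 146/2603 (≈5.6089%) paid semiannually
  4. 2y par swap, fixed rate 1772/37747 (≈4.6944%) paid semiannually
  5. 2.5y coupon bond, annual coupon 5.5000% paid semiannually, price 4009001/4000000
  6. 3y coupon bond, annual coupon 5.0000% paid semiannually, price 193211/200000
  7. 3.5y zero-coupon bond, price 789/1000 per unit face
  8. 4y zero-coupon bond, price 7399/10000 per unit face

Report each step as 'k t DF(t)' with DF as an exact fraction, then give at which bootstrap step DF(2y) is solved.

1 1/2 2459/2500
2 1 24/25
3 3/2 9197/10000
4 2 4557/5000
5 5/2 1093/1250
6 3 8291/10000
7 7/2 789/1000
8 4 7399/10000
DF(2y) is solved at step 4

step 1 [0.5y] bond c/2=1/100: DF=(248359/250000 − 1/100·(0))/(1+1/100) = 2459/2500 ≈ 0.983600
step 2 [1y] swap r/2=100/4859: DF=(1 − 100/4859·(0.983600))/(1+100/4859) = 24/25 ≈ 0.960000
step 3 [1.5y] swap r/2=73/2603: DF=(1 − 73/2603·(0.983600+0.960000))/(1+73/2603) = 9197/10000 ≈ 0.919700
step 4 [2y] swap r/2=886/37747: DF=(1 − 886/37747·(0.983600+0.960000+0.919700))/(1+886/37747) = 4557/5000 ≈ 0.911400
step 5 [2.5y] bond c/2=11/400: DF=(4009001/4000000 − 11/400·(0.983600+0.960000+0.919700+0.911400))/(1+11/400) = 1093/1250 ≈ 0.874400
step 6 [3y] bond c/2=1/40: DF=(193211/200000 − 1/40·(0.983600+0.960000+0.919700+0.911400+0.874400))/(1+1/40) = 8291/10000 ≈ 0.829100
step 7 [3.5y] zero: DF = P = 789/1000 ≈ 0.789000
step 8 [4y] zero: DF = P = 7399/10000 ≈ 0.739900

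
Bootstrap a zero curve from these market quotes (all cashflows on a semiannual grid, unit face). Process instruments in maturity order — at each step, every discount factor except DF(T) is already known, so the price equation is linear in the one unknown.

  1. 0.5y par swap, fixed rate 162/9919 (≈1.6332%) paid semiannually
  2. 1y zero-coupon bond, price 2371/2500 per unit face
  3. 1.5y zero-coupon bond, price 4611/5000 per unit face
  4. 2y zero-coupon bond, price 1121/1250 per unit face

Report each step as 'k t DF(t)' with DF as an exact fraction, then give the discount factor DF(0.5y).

1 1/2 9919/10000
2 1 2371/2500
3 3/2 4611/5000
4 2 1121/1250
DF(0.5y) = 9919/10000 ≈ 0.991900

step 1 [0.5y] swap r/2=81/9919: DF=(1 − 81/9919·(0))/(1+81/9919) = 9919/10000 ≈ 0.991900
step 2 [1y] zero: DF = P = 2371/2500 ≈ 0.948400
step 3 [1.5y] zero: DF = P = 4611/5000 ≈ 0.922200
step 4 [2y] zero: DF = P = 1121/1250 ≈ 0.896800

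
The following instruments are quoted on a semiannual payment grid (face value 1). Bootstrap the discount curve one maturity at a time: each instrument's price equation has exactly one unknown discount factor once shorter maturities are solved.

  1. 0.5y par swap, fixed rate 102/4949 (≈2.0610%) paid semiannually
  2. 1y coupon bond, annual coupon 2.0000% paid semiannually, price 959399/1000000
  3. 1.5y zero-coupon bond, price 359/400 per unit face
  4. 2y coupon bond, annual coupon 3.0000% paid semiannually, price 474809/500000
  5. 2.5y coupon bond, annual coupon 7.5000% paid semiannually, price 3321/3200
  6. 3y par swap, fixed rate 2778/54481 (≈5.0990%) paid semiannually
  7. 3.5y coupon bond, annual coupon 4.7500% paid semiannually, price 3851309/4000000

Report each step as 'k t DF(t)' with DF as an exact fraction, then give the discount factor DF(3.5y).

step 1 [0.5y] swap r/2=51/4949: DF=(1 − 51/4949·(0))/(1+51/4949) = 4949/5000 ≈ 0.989800
step 2 [1y] bond c/2=1/100: DF=(959399/1000000 − 1/100·(0.989800))/(1+1/100) = 9401/10000 ≈ 0.940100
step 3 [1.5y] zero: DF = P = 359/400 ≈ 0.897500
step 4 [2y] bond c/2=3/200: DF=(474809/500000 − 3/200·(0.989800+0.940100+0.897500))/(1+3/200) = 4469/5000 ≈ 0.893800
step 5 [2.5y] bond c/2=3/80: DF=(3321/3200 − 3/80·(0.989800+0.940100+0.897500+0.893800))/(1+3/80) = 4329/5000 ≈ 0.865800
step 6 [3y] swap r/2=1389/54481: DF=(1 − 1389/54481·(0.989800+0.940100+0.897500+0.893800+0.865800))/(1+1389/54481) = 8611/10000 ≈ 0.861100
step 7 [3.5y] bond c/2=19/800: DF=(3851309/4000000 − 19/800·(0.989800+0.940100+0.897500+0.893800+0.865800+0.861100))/(1+19/800) = 8141/10000 ≈ 0.814100

1 1/2 4949/5000
2 1 9401/10000
3 3/2 359/400
4 2 4469/5000
5 5/2 4329/5000
6 3 8611/10000
7 7/2 8141/10000
DF(3.5y) = 8141/10000 ≈ 0.814100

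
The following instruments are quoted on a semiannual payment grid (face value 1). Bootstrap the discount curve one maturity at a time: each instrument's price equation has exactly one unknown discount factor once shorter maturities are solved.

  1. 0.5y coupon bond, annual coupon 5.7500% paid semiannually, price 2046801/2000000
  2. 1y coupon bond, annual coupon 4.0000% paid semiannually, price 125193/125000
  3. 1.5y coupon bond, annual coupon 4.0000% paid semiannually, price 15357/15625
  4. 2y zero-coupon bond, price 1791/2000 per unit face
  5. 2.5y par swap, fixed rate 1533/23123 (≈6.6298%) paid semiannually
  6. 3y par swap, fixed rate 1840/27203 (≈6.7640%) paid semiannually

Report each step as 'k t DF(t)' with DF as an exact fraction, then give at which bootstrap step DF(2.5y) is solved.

1 1/2 2487/2500
2 1 1203/1250
3 3/2 2313/2500
4 2 1791/2000
5 5/2 8467/10000
6 3 102/125
DF(2.5y) is solved at step 5

step 1 [0.5y] bond c/2=23/800: DF=(2046801/2000000 − 23/800·(0))/(1+23/800) = 2487/2500 ≈ 0.994800
step 2 [1y] bond c/2=1/50: DF=(125193/125000 − 1/50·(0.994800))/(1+1/50) = 1203/1250 ≈ 0.962400
step 3 [1.5y] bond c/2=1/50: DF=(15357/15625 − 1/50·(0.994800+0.962400))/(1+1/50) = 2313/2500 ≈ 0.925200
step 4 [2y] zero: DF = P = 1791/2000 ≈ 0.895500
step 5 [2.5y] swap r/2=1533/46246: DF=(1 − 1533/46246·(0.994800+0.962400+0.925200+0.895500))/(1+1533/46246) = 8467/10000 ≈ 0.846700
step 6 [3y] swap r/2=920/27203: DF=(1 − 920/27203·(0.994800+0.962400+0.925200+0.895500+0.846700))/(1+920/27203) = 102/125 ≈ 0.816000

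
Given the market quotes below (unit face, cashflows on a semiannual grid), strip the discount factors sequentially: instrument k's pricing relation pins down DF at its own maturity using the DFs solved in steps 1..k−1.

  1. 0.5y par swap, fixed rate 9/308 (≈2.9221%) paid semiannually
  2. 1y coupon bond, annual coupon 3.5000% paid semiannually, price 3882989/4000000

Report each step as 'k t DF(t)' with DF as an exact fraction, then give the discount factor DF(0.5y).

step 1 [0.5y] swap r/2=9/616: DF=(1 − 9/616·(0))/(1+9/616) = 616/625 ≈ 0.985600
step 2 [1y] bond c/2=7/400: DF=(3882989/4000000 − 7/400·(0.985600))/(1+7/400) = 9371/10000 ≈ 0.937100

1 1/2 616/625
2 1 9371/10000
DF(0.5y) = 616/625 ≈ 0.985600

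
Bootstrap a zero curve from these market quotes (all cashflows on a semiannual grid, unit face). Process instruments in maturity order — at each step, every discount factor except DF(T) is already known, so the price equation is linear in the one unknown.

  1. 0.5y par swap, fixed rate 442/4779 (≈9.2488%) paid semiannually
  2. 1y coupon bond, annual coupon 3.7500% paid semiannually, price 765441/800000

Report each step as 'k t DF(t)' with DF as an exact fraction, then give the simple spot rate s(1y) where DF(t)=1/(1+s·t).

step 1 [0.5y] swap r/2=221/4779: DF=(1 − 221/4779·(0))/(1+221/4779) = 4779/5000 ≈ 0.955800
step 2 [1y] bond c/2=3/160: DF=(765441/800000 − 3/160·(0.955800))/(1+3/160) = 576/625 ≈ 0.921600

1 1/2 4779/5000
2 1 576/625
s(1y) = (1/(576/625) − 1)/(1) = 49/576 ≈ 8.5069%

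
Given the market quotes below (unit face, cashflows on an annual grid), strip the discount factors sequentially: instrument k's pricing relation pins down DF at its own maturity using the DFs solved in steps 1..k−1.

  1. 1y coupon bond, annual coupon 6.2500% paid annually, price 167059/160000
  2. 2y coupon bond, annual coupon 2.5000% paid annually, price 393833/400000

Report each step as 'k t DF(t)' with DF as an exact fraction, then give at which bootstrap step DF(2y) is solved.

step 1 [1y] bond c/1=1/16: DF=(167059/160000 − 1/16·(0))/(1+1/16) = 9827/10000 ≈ 0.982700
step 2 [2y] bond c/1=1/40: DF=(393833/400000 − 1/40·(0.982700))/(1+1/40) = 4683/5000 ≈ 0.936600

1 1 9827/10000
2 2 4683/5000
DF(2y) is solved at step 2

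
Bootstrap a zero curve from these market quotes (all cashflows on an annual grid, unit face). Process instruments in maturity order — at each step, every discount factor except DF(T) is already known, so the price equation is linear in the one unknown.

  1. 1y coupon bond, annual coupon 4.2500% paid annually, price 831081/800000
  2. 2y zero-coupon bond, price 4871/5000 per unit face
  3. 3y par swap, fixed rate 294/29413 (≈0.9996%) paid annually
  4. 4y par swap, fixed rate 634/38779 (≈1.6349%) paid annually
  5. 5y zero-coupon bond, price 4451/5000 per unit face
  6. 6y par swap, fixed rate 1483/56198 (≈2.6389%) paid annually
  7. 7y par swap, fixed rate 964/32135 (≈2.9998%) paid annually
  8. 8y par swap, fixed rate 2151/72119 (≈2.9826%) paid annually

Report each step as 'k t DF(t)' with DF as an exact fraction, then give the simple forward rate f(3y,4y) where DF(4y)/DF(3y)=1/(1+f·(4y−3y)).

step 1 [1y] bond c/1=17/400: DF=(831081/800000 − 17/400·(0))/(1+17/400) = 1993/2000 ≈ 0.996500
step 2 [2y] zero: DF = P = 4871/5000 ≈ 0.974200
step 3 [3y] swap r/1=294/29413: DF=(1 − 294/29413·(0.996500+0.974200))/(1+294/29413) = 4853/5000 ≈ 0.970600
step 4 [4y] swap r/1=634/38779: DF=(1 − 634/38779·(0.996500+0.974200+0.970600))/(1+634/38779) = 4683/5000 ≈ 0.936600
step 5 [5y] zero: DF = P = 4451/5000 ≈ 0.890200
step 6 [6y] swap r/1=1483/56198: DF=(1 − 1483/56198·(0.996500+0.974200+0.970600+0.936600+0.890200))/(1+1483/56198) = 8517/10000 ≈ 0.851700
step 7 [7y] swap r/1=964/32135: DF=(1 − 964/32135·(0.996500+0.974200+0.970600+0.936600+0.890200+0.851700))/(1+964/32135) = 1009/1250 ≈ 0.807200
step 8 [8y] swap r/1=2151/72119: DF=(1 − 2151/72119·(0.996500+0.974200+0.970600+0.936600+0.890200+0.851700+0.807200))/(1+2151/72119) = 7849/10000 ≈ 0.784900

1 1 1993/2000
2 2 4871/5000
3 3 4853/5000
4 4 4683/5000
5 5 4451/5000
6 6 8517/10000
7 7 1009/1250
8 8 7849/10000
f(3y,4y) = ((4853/5000)/(4683/5000) − 1)/(1) = 170/4683 ≈ 3.6302%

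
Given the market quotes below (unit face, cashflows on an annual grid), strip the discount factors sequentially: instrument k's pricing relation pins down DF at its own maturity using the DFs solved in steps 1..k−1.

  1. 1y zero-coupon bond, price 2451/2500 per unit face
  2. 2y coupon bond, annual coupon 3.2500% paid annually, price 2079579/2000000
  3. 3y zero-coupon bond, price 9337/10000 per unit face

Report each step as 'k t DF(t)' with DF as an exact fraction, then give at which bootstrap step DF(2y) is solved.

1 1 2451/2500
2 2 4881/5000
3 3 9337/10000
DF(2y) is solved at step 2

step 1 [1y] zero: DF = P = 2451/2500 ≈ 0.980400
step 2 [2y] bond c/1=13/400: DF=(2079579/2000000 − 13/400·(0.980400))/(1+13/400) = 4881/5000 ≈ 0.976200
step 3 [3y] zero: DF = P = 9337/10000 ≈ 0.933700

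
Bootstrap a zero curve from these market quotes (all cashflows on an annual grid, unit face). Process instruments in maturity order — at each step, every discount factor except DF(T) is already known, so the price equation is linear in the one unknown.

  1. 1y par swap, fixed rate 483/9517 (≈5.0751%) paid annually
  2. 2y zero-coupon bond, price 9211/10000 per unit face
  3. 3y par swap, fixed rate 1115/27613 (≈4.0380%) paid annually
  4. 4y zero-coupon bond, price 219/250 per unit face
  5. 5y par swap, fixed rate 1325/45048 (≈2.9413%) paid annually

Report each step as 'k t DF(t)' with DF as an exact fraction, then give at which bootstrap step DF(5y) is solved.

1 1 9517/10000
2 2 9211/10000
3 3 1777/2000
4 4 219/250
5 5 347/400
DF(5y) is solved at step 5

step 1 [1y] swap r/1=483/9517: DF=(1 − 483/9517·(0))/(1+483/9517) = 9517/10000 ≈ 0.951700
step 2 [2y] zero: DF = P = 9211/10000 ≈ 0.921100
step 3 [3y] swap r/1=1115/27613: DF=(1 − 1115/27613·(0.951700+0.921100))/(1+1115/27613) = 1777/2000 ≈ 0.888500
step 4 [4y] zero: DF = P = 219/250 ≈ 0.876000
step 5 [5y] swap r/1=1325/45048: DF=(1 − 1325/45048·(0.951700+0.921100+0.888500+0.876000))/(1+1325/45048) = 347/400 ≈ 0.867500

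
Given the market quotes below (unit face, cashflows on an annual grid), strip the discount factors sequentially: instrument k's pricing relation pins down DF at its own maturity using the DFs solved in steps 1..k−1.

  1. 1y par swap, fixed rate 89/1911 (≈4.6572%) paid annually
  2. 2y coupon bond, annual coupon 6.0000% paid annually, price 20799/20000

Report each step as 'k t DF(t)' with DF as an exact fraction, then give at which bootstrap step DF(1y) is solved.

step 1 [1y] swap r/1=89/1911: DF=(1 − 89/1911·(0))/(1+89/1911) = 1911/2000 ≈ 0.955500
step 2 [2y] bond c/1=3/50: DF=(20799/20000 − 3/50·(0.955500))/(1+3/50) = 927/1000 ≈ 0.927000

1 1 1911/2000
2 2 927/1000
DF(1y) is solved at step 1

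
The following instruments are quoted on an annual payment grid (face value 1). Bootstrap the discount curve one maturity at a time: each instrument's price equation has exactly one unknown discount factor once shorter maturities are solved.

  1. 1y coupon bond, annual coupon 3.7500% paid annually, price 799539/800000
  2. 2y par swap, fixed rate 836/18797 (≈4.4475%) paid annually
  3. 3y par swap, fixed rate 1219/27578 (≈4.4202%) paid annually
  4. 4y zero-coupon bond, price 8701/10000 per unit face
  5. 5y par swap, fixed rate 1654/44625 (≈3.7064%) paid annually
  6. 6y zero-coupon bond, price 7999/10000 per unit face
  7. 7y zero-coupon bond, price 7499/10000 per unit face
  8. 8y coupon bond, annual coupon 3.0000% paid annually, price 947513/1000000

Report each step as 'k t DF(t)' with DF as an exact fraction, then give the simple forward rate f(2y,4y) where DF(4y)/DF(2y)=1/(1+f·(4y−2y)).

1 1 9633/10000
2 2 2291/2500
3 3 8781/10000
4 4 8701/10000
5 5 4173/5000
6 6 7999/10000
7 7 7499/10000
8 8 931/1250
f(2y,4y) = ((2291/2500)/(8701/10000) − 1)/(2) = 463/17402 ≈ 2.6606%

step 1 [1y] bond c/1=3/80: DF=(799539/800000 − 3/80·(0))/(1+3/80) = 9633/10000 ≈ 0.963300
step 2 [2y] swap r/1=836/18797: DF=(1 − 836/18797·(0.963300))/(1+836/18797) = 2291/2500 ≈ 0.916400
step 3 [3y] swap r/1=1219/27578: DF=(1 − 1219/27578·(0.963300+0.916400))/(1+1219/27578) = 8781/10000 ≈ 0.878100
step 4 [4y] zero: DF = P = 8701/10000 ≈ 0.870100
step 5 [5y] swap r/1=1654/44625: DF=(1 − 1654/44625·(0.963300+0.916400+0.878100+0.870100))/(1+1654/44625) = 4173/5000 ≈ 0.834600
step 6 [6y] zero: DF = P = 7999/10000 ≈ 0.799900
step 7 [7y] zero: DF = P = 7499/10000 ≈ 0.749900
step 8 [8y] bond c/1=3/100: DF=(947513/1000000 − 3/100·(0.963300+0.916400+0.878100+0.870100+0.834600+0.799900+0.749900))/(1+3/100) = 931/1250 ≈ 0.744800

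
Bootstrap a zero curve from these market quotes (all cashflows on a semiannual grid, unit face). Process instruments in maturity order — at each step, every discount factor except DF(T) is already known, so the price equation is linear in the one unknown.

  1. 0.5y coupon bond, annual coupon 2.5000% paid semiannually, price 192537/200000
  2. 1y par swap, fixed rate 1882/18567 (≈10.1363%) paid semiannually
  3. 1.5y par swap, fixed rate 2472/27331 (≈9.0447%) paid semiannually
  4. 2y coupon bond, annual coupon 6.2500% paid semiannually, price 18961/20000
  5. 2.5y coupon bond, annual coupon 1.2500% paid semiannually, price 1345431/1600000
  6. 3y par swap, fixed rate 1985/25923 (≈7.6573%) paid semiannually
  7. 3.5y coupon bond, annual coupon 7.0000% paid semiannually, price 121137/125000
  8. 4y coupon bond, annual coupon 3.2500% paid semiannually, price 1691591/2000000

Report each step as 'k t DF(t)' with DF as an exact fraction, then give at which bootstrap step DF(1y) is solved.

step 1 [0.5y] bond c/2=1/80: DF=(192537/200000 − 1/80·(0))/(1+1/80) = 2377/2500 ≈ 0.950800
step 2 [1y] swap r/2=941/18567: DF=(1 − 941/18567·(0.950800))/(1+941/18567) = 9059/10000 ≈ 0.905900
step 3 [1.5y] swap r/2=1236/27331: DF=(1 − 1236/27331·(0.950800+0.905900))/(1+1236/27331) = 2191/2500 ≈ 0.876400
step 4 [2y] bond c/2=1/32: DF=(18961/20000 − 1/32·(0.950800+0.905900+0.876400))/(1+1/32) = 1673/2000 ≈ 0.836500
step 5 [2.5y] bond c/2=1/160: DF=(1345431/1600000 − 1/160·(0.950800+0.905900+0.876400+0.836500))/(1+1/160) = 1627/2000 ≈ 0.813500
step 6 [3y] swap r/2=1985/51846: DF=(1 − 1985/51846·(0.950800+0.905900+0.876400+0.836500+0.813500))/(1+1985/51846) = 1603/2000 ≈ 0.801500
step 7 [3.5y] bond c/2=7/200: DF=(121137/125000 − 7/200·(0.950800+0.905900+0.876400+0.836500+0.813500+0.801500))/(1+7/200) = 761/1000 ≈ 0.761000
step 8 [4y] bond c/2=13/800: DF=(1691591/2000000 − 13/800·(0.950800+0.905900+0.876400+0.836500+0.813500+0.801500+0.761000))/(1+13/800) = 1843/2500 ≈ 0.737200

1 1/2 2377/2500
2 1 9059/10000
3 3/2 2191/2500
4 2 1673/2000
5 5/2 1627/2000
6 3 1603/2000
7 7/2 761/1000
8 4 1843/2500
DF(1y) is solved at step 2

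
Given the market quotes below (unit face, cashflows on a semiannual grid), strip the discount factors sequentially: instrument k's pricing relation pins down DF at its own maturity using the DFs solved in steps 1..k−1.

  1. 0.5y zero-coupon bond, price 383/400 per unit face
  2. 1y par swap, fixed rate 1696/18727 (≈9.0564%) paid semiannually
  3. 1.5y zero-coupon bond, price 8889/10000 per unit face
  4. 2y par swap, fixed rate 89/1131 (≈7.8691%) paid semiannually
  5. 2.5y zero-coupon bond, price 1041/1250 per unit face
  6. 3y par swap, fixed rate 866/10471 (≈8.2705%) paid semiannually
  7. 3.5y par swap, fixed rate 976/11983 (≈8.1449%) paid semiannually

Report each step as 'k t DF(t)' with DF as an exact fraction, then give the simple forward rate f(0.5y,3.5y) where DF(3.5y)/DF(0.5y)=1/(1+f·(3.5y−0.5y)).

1 1/2 383/400
2 1 572/625
3 3/2 8889/10000
4 2 536/625
5 5/2 1041/1250
6 3 1567/2000
7 7/2 189/250
f(0.5y,3.5y) = ((383/400)/(189/250) − 1)/(3) = 403/4536 ≈ 8.8845%

step 1 [0.5y] zero: DF = P = 383/400 ≈ 0.957500
step 2 [1y] swap r/2=848/18727: DF=(1 − 848/18727·(0.957500))/(1+848/18727) = 572/625 ≈ 0.915200
step 3 [1.5y] zero: DF = P = 8889/10000 ≈ 0.888900
step 4 [2y] swap r/2=89/2262: DF=(1 − 89/2262·(0.957500+0.915200+0.888900))/(1+89/2262) = 536/625 ≈ 0.857600
step 5 [2.5y] zero: DF = P = 1041/1250 ≈ 0.832800
step 6 [3y] swap r/2=433/10471: DF=(1 − 433/10471·(0.957500+0.915200+0.888900+0.857600+0.832800))/(1+433/10471) = 1567/2000 ≈ 0.783500
step 7 [3.5y] swap r/2=488/11983: DF=(1 − 488/11983·(0.957500+0.915200+0.888900+0.857600+0.832800+0.783500))/(1+488/11983) = 189/250 ≈ 0.756000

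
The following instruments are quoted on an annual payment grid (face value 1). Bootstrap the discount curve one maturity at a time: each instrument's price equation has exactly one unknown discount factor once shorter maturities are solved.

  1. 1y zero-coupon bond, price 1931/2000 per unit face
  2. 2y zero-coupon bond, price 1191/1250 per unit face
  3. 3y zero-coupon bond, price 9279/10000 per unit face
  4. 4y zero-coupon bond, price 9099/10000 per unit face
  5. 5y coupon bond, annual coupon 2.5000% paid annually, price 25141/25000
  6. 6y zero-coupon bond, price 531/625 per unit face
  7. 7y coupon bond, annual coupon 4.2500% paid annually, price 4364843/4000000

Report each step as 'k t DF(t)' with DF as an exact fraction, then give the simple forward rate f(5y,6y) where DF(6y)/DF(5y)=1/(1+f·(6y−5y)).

1 1 1931/2000
2 2 1191/1250
3 3 9279/10000
4 4 9099/10000
5 5 1779/2000
6 6 531/625
7 7 8227/10000
f(5y,6y) = ((1779/2000)/(531/625) − 1)/(1) = 133/2832 ≈ 4.6963%

step 1 [1y] zero: DF = P = 1931/2000 ≈ 0.965500
step 2 [2y] zero: DF = P = 1191/1250 ≈ 0.952800
step 3 [3y] zero: DF = P = 9279/10000 ≈ 0.927900
step 4 [4y] zero: DF = P = 9099/10000 ≈ 0.909900
step 5 [5y] bond c/1=1/40: DF=(25141/25000 − 1/40·(0.965500+0.952800+0.927900+0.909900))/(1+1/40) = 1779/2000 ≈ 0.889500
step 6 [6y] zero: DF = P = 531/625 ≈ 0.849600
step 7 [7y] bond c/1=17/400: DF=(4364843/4000000 − 17/400·(0.965500+0.952800+0.927900+0.909900+0.889500+0.849600))/(1+17/400) = 8227/10000 ≈ 0.822700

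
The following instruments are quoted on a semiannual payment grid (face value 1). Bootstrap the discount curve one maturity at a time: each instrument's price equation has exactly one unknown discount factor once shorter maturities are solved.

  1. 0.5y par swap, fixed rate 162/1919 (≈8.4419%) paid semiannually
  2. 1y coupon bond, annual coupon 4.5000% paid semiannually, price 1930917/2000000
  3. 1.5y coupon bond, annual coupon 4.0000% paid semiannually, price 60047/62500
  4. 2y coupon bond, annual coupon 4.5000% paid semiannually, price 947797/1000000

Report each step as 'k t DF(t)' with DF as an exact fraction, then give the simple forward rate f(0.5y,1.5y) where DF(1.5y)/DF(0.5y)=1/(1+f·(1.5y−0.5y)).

1 1/2 1919/2000
2 1 9231/10000
3 3/2 181/200
4 2 541/625
f(0.5y,1.5y) = ((1919/2000)/(181/200) − 1)/(1) = 109/1810 ≈ 6.0221%

step 1 [0.5y] swap r/2=81/1919: DF=(1 − 81/1919·(0))/(1+81/1919) = 1919/2000 ≈ 0.959500
step 2 [1y] bond c/2=9/400: DF=(1930917/2000000 − 9/400·(0.959500))/(1+9/400) = 9231/10000 ≈ 0.923100
step 3 [1.5y] bond c/2=1/50: DF=(60047/62500 − 1/50·(0.959500+0.923100))/(1+1/50) = 181/200 ≈ 0.905000
step 4 [2y] bond c/2=9/400: DF=(947797/1000000 − 9/400·(0.959500+0.923100+0.905000))/(1+9/400) = 541/625 ≈ 0.865600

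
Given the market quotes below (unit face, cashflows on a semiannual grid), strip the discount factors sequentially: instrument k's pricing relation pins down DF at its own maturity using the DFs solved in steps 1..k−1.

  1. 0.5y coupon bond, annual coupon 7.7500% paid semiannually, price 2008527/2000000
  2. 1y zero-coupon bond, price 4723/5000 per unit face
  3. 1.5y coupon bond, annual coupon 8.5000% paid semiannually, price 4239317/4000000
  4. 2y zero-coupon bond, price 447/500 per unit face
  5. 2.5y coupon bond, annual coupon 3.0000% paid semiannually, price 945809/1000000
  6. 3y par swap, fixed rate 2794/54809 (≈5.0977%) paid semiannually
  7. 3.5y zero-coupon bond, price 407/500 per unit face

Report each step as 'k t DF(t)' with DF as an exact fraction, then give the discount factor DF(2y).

step 1 [0.5y] bond c/2=31/800: DF=(2008527/2000000 − 31/800·(0))/(1+31/800) = 2417/2500 ≈ 0.966800
step 2 [1y] zero: DF = P = 4723/5000 ≈ 0.944600
step 3 [1.5y] bond c/2=17/400: DF=(4239317/4000000 − 17/400·(0.966800+0.944600))/(1+17/400) = 9387/10000 ≈ 0.938700
step 4 [2y] zero: DF = P = 447/500 ≈ 0.894000
step 5 [2.5y] bond c/2=3/200: DF=(945809/1000000 − 3/200·(0.966800+0.944600+0.938700+0.894000))/(1+3/200) = 1753/2000 ≈ 0.876500
step 6 [3y] swap r/2=1397/54809: DF=(1 − 1397/54809·(0.966800+0.944600+0.938700+0.894000+0.876500))/(1+1397/54809) = 8603/10000 ≈ 0.860300
step 7 [3.5y] zero: DF = P = 407/500 ≈ 0.814000

1 1/2 2417/2500
2 1 4723/5000
3 3/2 9387/10000
4 2 447/500
5 5/2 1753/2000
6 3 8603/10000
7 7/2 407/500
DF(2y) = 447/500 ≈ 0.894000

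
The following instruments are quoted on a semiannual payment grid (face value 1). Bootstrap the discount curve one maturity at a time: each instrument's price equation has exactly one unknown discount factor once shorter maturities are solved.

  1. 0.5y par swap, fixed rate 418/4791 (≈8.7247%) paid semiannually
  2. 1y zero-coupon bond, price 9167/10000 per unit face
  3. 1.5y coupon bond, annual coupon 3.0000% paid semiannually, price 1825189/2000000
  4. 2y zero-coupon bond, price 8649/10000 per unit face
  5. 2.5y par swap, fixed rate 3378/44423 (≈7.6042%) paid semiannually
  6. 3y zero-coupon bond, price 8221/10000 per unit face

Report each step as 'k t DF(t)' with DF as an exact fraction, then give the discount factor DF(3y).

1 1/2 4791/5000
2 1 9167/10000
3 3/2 4357/5000
4 2 8649/10000
5 5/2 8311/10000
6 3 8221/10000
DF(3y) = 8221/10000 ≈ 0.822100

step 1 [0.5y] swap r/2=209/4791: DF=(1 − 209/4791·(0))/(1+209/4791) = 4791/5000 ≈ 0.958200
step 2 [1y] zero: DF = P = 9167/10000 ≈ 0.916700
step 3 [1.5y] bond c/2=3/200: DF=(1825189/2000000 − 3/200·(0.958200+0.916700))/(1+3/200) = 4357/5000 ≈ 0.871400
step 4 [2y] zero: DF = P = 8649/10000 ≈ 0.864900
step 5 [2.5y] swap r/2=1689/44423: DF=(1 − 1689/44423·(0.958200+0.916700+0.871400+0.864900))/(1+1689/44423) = 8311/10000 ≈ 0.831100
step 6 [3y] zero: DF = P = 8221/10000 ≈ 0.822100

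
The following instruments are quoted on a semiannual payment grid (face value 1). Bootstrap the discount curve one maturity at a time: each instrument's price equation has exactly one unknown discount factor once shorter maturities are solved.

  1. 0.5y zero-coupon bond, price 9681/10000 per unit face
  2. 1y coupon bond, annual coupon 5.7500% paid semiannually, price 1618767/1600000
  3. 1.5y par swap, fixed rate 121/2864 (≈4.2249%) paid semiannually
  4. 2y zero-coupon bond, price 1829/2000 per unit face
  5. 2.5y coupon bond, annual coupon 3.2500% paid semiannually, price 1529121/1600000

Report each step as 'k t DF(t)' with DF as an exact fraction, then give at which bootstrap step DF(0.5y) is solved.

step 1 [0.5y] zero: DF = P = 9681/10000 ≈ 0.968100
step 2 [1y] bond c/2=23/800: DF=(1618767/1600000 − 23/800·(0.968100))/(1+23/800) = 2391/2500 ≈ 0.956400
step 3 [1.5y] swap r/2=121/5728: DF=(1 − 121/5728·(0.968100+0.956400))/(1+121/5728) = 1879/2000 ≈ 0.939500
step 4 [2y] zero: DF = P = 1829/2000 ≈ 0.914500
step 5 [2.5y] bond c/2=13/800: DF=(1529121/1600000 − 13/800·(0.968100+0.956400+0.939500+0.914500))/(1+13/800) = 22/25 ≈ 0.880000

1 1/2 9681/10000
2 1 2391/2500
3 3/2 1879/2000
4 2 1829/2000
5 5/2 22/25
DF(0.5y) is solved at step 1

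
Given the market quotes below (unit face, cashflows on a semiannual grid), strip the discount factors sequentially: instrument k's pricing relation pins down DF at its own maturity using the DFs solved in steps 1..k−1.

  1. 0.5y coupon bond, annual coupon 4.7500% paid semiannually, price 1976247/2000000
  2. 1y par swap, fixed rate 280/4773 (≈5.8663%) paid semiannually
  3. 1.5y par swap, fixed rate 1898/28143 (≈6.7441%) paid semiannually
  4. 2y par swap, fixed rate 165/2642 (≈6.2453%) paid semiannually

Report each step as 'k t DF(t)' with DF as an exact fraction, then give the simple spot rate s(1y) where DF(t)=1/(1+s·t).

1 1/2 2413/2500
2 1 118/125
3 3/2 9051/10000
4 2 1769/2000
s(1y) = (1/(118/125) − 1)/(1) = 7/118 ≈ 5.9322%

step 1 [0.5y] bond c/2=19/800: DF=(1976247/2000000 − 19/800·(0))/(1+19/800) = 2413/2500 ≈ 0.965200
step 2 [1y] swap r/2=140/4773: DF=(1 − 140/4773·(0.965200))/(1+140/4773) = 118/125 ≈ 0.944000
step 3 [1.5y] swap r/2=949/28143: DF=(1 − 949/28143·(0.965200+0.944000))/(1+949/28143) = 9051/10000 ≈ 0.905100
step 4 [2y] swap r/2=165/5284: DF=(1 − 165/5284·(0.965200+0.944000+0.905100))/(1+165/5284) = 1769/2000 ≈ 0.884500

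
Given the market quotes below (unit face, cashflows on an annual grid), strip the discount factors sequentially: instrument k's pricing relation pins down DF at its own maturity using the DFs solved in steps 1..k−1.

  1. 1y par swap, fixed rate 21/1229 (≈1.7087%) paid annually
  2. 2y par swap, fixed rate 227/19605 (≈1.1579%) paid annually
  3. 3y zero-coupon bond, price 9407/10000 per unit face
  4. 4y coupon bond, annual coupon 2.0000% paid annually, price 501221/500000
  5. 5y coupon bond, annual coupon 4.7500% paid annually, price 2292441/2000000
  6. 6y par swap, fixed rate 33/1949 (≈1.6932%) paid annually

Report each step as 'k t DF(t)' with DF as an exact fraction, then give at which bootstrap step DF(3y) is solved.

1 1 1229/1250
2 2 9773/10000
3 3 9407/10000
4 4 9259/10000
5 5 9207/10000
6 6 9043/10000
DF(3y) is solved at step 3

step 1 [1y] swap r/1=21/1229: DF=(1 − 21/1229·(0))/(1+21/1229) = 1229/1250 ≈ 0.983200
step 2 [2y] swap r/1=227/19605: DF=(1 − 227/19605·(0.983200))/(1+227/19605) = 9773/10000 ≈ 0.977300
step 3 [3y] zero: DF = P = 9407/10000 ≈ 0.940700
step 4 [4y] bond c/1=1/50: DF=(501221/500000 − 1/50·(0.983200+0.977300+0.940700))/(1+1/50) = 9259/10000 ≈ 0.925900
step 5 [5y] bond c/1=19/400: DF=(2292441/2000000 − 19/400·(0.983200+0.977300+0.940700+0.925900))/(1+19/400) = 9207/10000 ≈ 0.920700
step 6 [6y] swap r/1=33/1949: DF=(1 − 33/1949·(0.983200+0.977300+0.940700+0.925900+0.920700))/(1+33/1949) = 9043/10000 ≈ 0.904300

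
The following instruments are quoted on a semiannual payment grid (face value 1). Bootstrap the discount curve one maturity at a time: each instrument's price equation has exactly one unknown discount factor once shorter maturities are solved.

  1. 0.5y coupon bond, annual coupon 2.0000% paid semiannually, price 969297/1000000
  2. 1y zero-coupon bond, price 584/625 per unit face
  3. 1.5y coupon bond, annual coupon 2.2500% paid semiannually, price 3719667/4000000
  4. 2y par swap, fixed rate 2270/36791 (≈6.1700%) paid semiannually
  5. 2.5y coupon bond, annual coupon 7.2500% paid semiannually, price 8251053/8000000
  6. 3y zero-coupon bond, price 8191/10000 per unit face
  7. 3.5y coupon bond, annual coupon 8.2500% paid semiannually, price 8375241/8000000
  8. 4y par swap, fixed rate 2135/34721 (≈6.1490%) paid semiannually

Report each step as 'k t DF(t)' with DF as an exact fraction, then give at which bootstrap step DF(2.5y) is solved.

1 1/2 9597/10000
2 1 584/625
3 3/2 1797/2000
4 2 1773/2000
5 5/2 4333/5000
6 3 8191/10000
7 7/2 7929/10000
8 4 1573/2000
DF(2.5y) is solved at step 5

step 1 [0.5y] bond c/2=1/100: DF=(969297/1000000 − 1/100·(0))/(1+1/100) = 9597/10000 ≈ 0.959700
step 2 [1y] zero: DF = P = 584/625 ≈ 0.934400
step 3 [1.5y] bond c/2=9/800: DF=(3719667/4000000 − 9/800·(0.959700+0.934400))/(1+9/800) = 1797/2000 ≈ 0.898500
step 4 [2y] swap r/2=1135/36791: DF=(1 − 1135/36791·(0.959700+0.934400+0.898500))/(1+1135/36791) = 1773/2000 ≈ 0.886500
step 5 [2.5y] bond c/2=29/800: DF=(8251053/8000000 − 29/800·(0.959700+0.934400+0.898500+0.886500))/(1+29/800) = 4333/5000 ≈ 0.866600
step 6 [3y] zero: DF = P = 8191/10000 ≈ 0.819100
step 7 [3.5y] bond c/2=33/800: DF=(8375241/8000000 − 33/800·(0.959700+0.934400+0.898500+0.886500+0.866600+0.819100))/(1+33/800) = 7929/10000 ≈ 0.792900
step 8 [4y] swap r/2=2135/69442: DF=(1 − 2135/69442·(0.959700+0.934400+0.898500+0.886500+0.866600+0.819100+0.792900))/(1+2135/69442) = 1573/2000 ≈ 0.786500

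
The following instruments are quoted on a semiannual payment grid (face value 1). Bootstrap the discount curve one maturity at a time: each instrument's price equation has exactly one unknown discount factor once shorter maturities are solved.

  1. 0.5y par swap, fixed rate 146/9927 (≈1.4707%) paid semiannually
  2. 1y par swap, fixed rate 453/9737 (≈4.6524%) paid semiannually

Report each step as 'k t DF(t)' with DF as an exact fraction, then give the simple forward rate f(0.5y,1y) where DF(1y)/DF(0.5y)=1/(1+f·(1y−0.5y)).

step 1 [0.5y] swap r/2=73/9927: DF=(1 − 73/9927·(0))/(1+73/9927) = 9927/10000 ≈ 0.992700
step 2 [1y] swap r/2=453/19474: DF=(1 − 453/19474·(0.992700))/(1+453/19474) = 9547/10000 ≈ 0.954700

1 1/2 9927/10000
2 1 9547/10000
f(0.5y,1y) = ((9927/10000)/(9547/10000) − 1)/(1/2) = 760/9547 ≈ 7.9606%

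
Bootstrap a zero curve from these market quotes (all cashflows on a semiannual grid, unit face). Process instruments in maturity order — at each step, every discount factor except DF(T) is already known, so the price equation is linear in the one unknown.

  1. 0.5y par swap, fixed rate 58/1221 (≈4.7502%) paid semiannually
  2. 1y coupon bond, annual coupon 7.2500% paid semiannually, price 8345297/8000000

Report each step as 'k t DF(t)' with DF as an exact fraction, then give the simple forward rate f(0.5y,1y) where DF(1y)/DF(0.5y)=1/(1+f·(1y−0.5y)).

step 1 [0.5y] swap r/2=29/1221: DF=(1 − 29/1221·(0))/(1+29/1221) = 1221/1250 ≈ 0.976800
step 2 [1y] bond c/2=29/800: DF=(8345297/8000000 − 29/800·(0.976800))/(1+29/800) = 389/400 ≈ 0.972500

1 1/2 1221/1250
2 1 389/400
f(0.5y,1y) = ((1221/1250)/(389/400) − 1)/(1/2) = 86/9725 ≈ 0.8843%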